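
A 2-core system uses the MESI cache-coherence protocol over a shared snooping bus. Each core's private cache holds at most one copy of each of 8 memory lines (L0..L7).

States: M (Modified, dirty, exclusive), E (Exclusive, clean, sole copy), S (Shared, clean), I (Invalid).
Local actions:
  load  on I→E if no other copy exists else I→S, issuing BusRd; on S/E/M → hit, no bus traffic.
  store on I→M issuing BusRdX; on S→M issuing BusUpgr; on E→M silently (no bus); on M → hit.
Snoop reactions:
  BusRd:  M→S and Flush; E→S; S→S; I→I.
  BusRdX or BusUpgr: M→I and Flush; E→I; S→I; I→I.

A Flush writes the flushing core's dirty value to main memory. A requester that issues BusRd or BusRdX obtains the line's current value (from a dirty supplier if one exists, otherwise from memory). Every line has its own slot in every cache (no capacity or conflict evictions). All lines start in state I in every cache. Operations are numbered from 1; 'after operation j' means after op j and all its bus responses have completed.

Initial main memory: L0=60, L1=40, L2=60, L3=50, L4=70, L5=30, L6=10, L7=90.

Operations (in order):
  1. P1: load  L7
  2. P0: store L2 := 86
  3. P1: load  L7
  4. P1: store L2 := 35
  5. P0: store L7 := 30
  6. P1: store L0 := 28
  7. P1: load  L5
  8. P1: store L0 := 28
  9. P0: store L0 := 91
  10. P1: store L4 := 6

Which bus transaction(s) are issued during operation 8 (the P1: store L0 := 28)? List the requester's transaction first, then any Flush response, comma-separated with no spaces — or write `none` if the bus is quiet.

bus = none

  op1 P1: load  L7 → I/E on L7; bus BusRd; mem=90
  op2 P0: store L2 := 86 → M/I on L2; bus BusRdX; mem=60
  op3 P1: load  L7 → I/E on L7; bus (none); mem=90
  op4 P1: store L2 := 35 → I/M on L2; bus BusRdX Flush; mem=86
  op5 P0: store L7 := 30 → M/I on L7; bus BusRdX; mem=90
  op6 P1: store L0 := 28 → I/M on L0; bus BusRdX; mem=60
  op7 P1: load  L5 → I/E on L5; bus BusRd; mem=30
  op8 P1: store L0 := 28 → I/M on L0; bus (none); mem=60
  op9 P0: store L0 := 91 → M/I on L0; bus BusRdX Flush; mem=28
  op10 P1: store L4 := 6 → I/M on L4; bus BusRdX; mem=70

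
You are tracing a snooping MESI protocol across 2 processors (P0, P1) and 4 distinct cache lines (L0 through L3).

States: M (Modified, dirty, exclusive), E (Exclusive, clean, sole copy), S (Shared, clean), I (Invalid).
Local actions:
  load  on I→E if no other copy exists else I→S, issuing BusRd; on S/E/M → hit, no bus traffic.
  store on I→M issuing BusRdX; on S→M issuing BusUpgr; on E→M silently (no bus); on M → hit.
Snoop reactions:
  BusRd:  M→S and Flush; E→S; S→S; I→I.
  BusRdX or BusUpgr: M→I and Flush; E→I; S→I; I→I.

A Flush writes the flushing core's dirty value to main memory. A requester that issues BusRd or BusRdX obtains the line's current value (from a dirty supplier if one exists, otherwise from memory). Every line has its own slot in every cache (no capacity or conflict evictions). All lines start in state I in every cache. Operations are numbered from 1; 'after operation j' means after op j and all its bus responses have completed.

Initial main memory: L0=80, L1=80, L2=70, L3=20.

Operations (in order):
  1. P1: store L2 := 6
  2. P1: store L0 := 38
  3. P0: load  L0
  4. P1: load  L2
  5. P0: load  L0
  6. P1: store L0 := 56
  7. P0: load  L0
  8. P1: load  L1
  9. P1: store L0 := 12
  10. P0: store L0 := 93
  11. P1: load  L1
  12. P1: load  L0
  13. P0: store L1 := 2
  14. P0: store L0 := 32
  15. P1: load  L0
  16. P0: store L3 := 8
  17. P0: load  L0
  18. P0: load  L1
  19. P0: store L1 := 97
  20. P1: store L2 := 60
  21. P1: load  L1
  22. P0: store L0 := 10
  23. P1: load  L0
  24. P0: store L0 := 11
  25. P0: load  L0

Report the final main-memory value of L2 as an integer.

[1] P1: store L2 := 6 | P0:I, P1:M(6) | bus: BusRdX
[2] P1: store L0 := 38 | P0:I, P1:M(38) | bus: BusRdX
[3] P0: load  L0 | P0:S(38), P1:S(38) | bus: BusRd,Flush
[4] P1: load  L2 | P0:I, P1:M(6) | bus: none
[5] P0: load  L0 | P0:S(38), P1:S(38) | bus: none
[6] P1: store L0 := 56 | P0:I, P1:M(56) | bus: BusUpgr
[7] P0: load  L0 | P0:S(56), P1:S(56) | bus: BusRd,Flush
[8] P1: load  L1 | P0:I, P1:E(80) | bus: BusRd
[9] P1: store L0 := 12 | P0:I, P1:M(12) | bus: BusUpgr
[10] P0: store L0 := 93 | P0:M(93), P1:I | bus: BusRdX,Flush
[11] P1: load  L1 | P0:I, P1:E(80) | bus: none
[12] P1: load  L0 | P0:S(93), P1:S(93) | bus: BusRd,Flush
[13] P0: store L1 := 2 | P0:M(2), P1:I | bus: BusRdX
[14] P0: store L0 := 32 | P0:M(32), P1:I | bus: BusUpgr
[15] P1: load  L0 | P0:S(32), P1:S(32) | bus: BusRd,Flush
[16] P0: store L3 := 8 | P0:M(8), P1:I | bus: BusRdX
[17] P0: load  L0 | P0:S(32), P1:S(32) | bus: none
[18] P0: load  L1 | P0:M(2), P1:I | bus: none
[19] P0: store L1 := 97 | P0:M(97), P1:I | bus: none
[20] P1: store L2 := 60 | P0:I, P1:M(60) | bus: none
[21] P1: load  L1 | P0:S(97), P1:S(97) | bus: BusRd,Flush
[22] P0: store L0 := 10 | P0:M(10), P1:I | bus: BusUpgr
[23] P1: load  L0 | P0:S(10), P1:S(10) | bus: BusRd,Flush
[24] P0: store L0 := 11 | P0:M(11), P1:I | bus: BusUpgr
[25] P0: load  L0 | P0:M(11), P1:I | bus: none

memory[L2] = 70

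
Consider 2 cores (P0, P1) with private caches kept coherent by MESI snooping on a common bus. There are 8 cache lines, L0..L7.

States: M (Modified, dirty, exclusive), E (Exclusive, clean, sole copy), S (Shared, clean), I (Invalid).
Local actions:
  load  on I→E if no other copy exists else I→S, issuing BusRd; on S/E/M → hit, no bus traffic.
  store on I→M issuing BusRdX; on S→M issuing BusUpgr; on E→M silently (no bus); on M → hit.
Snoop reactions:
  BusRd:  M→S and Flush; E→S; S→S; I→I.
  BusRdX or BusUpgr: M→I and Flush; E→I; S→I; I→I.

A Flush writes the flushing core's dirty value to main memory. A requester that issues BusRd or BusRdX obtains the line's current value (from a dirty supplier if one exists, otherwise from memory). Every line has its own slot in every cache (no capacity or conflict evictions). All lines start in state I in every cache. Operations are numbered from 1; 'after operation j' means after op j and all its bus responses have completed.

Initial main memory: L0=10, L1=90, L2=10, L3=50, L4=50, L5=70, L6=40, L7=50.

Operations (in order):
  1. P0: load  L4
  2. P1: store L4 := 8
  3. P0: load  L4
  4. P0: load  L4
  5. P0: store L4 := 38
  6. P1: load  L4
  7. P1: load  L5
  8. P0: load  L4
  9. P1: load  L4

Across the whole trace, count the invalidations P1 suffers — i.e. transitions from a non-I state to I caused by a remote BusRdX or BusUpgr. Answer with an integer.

invalidations = 1

1. P0: load  L4  bus=[BusRd]  L4: P0=E P1=I  mem[L4]=50
2. P1: store L4 := 8  bus=[BusRdX]  L4: P0=I P1=M  mem[L4]=50
3. P0: load  L4  bus=[BusRd,Flush]  L4: P0=S P1=S  mem[L4]=8
4. P0: load  L4  bus=[-]  L4: P0=S P1=S  mem[L4]=8
5. P0: store L4 := 38  bus=[BusUpgr]  L4: P0=M P1=I  mem[L4]=8
6. P1: load  L4  bus=[BusRd,Flush]  L4: P0=S P1=S  mem[L4]=38
7. P1: load  L5  bus=[BusRd]  L5: P0=I P1=E  mem[L5]=70
8. P0: load  L4  bus=[-]  L4: P0=S P1=S  mem[L4]=38
9. P1: load  L4  bus=[-]  L4: P0=S P1=S  mem[L4]=38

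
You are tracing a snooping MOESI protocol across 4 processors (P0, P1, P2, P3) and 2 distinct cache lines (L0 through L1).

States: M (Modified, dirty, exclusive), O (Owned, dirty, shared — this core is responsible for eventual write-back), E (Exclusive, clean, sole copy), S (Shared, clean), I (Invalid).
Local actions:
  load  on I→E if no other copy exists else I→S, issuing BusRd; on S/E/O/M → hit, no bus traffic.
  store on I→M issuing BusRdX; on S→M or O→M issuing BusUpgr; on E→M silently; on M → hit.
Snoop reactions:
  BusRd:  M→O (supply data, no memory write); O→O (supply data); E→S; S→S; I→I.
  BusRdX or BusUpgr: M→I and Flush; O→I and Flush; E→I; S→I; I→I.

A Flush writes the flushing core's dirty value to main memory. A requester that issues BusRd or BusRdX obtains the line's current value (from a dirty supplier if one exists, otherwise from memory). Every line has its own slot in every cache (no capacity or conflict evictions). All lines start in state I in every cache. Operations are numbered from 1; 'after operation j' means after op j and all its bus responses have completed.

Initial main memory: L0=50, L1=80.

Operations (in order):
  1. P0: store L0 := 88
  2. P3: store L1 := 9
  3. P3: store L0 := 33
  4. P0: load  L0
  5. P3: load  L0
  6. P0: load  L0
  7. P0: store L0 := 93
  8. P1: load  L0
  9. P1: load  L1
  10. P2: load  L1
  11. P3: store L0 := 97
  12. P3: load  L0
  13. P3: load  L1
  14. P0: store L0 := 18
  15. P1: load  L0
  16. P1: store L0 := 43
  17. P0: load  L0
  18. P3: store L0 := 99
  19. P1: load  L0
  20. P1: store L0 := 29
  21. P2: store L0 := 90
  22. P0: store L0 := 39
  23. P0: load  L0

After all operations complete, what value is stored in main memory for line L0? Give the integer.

memory[L0] = 90

1. P0: store L0 := 88  bus=[BusRdX]  L0: P0=M P1=I P2=I P3=I  mem[L0]=50
2. P3: store L1 := 9  bus=[BusRdX]  L1: P0=I P1=I P2=I P3=M  mem[L1]=80
3. P3: store L0 := 33  bus=[BusRdX,Flush]  L0: P0=I P1=I P2=I P3=M  mem[L0]=88
4. P0: load  L0  bus=[BusRd]  L0: P0=S P1=I P2=I P3=O  mem[L0]=88
5. P3: load  L0  bus=[-]  L0: P0=S P1=I P2=I P3=O  mem[L0]=88
6. P0: load  L0  bus=[-]  L0: P0=S P1=I P2=I P3=O  mem[L0]=88
7. P0: store L0 := 93  bus=[BusUpgr,Flush]  L0: P0=M P1=I P2=I P3=I  mem[L0]=33
8. P1: load  L0  bus=[BusRd]  L0: P0=O P1=S P2=I P3=I  mem[L0]=33
9. P1: load  L1  bus=[BusRd]  L1: P0=I P1=S P2=I P3=O  mem[L1]=80
10. P2: load  L1  bus=[BusRd]  L1: P0=I P1=S P2=S P3=O  mem[L1]=80
11. P3: store L0 := 97  bus=[BusRdX,Flush]  L0: P0=I P1=I P2=I P3=M  mem[L0]=93
12. P3: load  L0  bus=[-]  L0: P0=I P1=I P2=I P3=M  mem[L0]=93
13. P3: load  L1  bus=[-]  L1: P0=I P1=S P2=S P3=O  mem[L1]=80
14. P0: store L0 := 18  bus=[BusRdX,Flush]  L0: P0=M P1=I P2=I P3=I  mem[L0]=97
15. P1: load  L0  bus=[BusRd]  L0: P0=O P1=S P2=I P3=I  mem[L0]=97
16. P1: store L0 := 43  bus=[BusUpgr,Flush]  L0: P0=I P1=M P2=I P3=I  mem[L0]=18
17. P0: load  L0  bus=[BusRd]  L0: P0=S P1=O P2=I P3=I  mem[L0]=18
18. P3: store L0 := 99  bus=[BusRdX,Flush]  L0: P0=I P1=I P2=I P3=M  mem[L0]=43
19. P1: load  L0  bus=[BusRd]  L0: P0=I P1=S P2=I P3=O  mem[L0]=43
20. P1: store L0 := 29  bus=[BusUpgr,Flush]  L0: P0=I P1=M P2=I P3=I  mem[L0]=99
21. P2: store L0 := 90  bus=[BusRdX,Flush]  L0: P0=I P1=I P2=M P3=I  mem[L0]=29
22. P0: store L0 := 39  bus=[BusRdX,Flush]  L0: P0=M P1=I P2=I P3=I  mem[L0]=90
23. P0: load  L0  bus=[-]  L0: P0=M P1=I P2=I P3=I  mem[L0]=90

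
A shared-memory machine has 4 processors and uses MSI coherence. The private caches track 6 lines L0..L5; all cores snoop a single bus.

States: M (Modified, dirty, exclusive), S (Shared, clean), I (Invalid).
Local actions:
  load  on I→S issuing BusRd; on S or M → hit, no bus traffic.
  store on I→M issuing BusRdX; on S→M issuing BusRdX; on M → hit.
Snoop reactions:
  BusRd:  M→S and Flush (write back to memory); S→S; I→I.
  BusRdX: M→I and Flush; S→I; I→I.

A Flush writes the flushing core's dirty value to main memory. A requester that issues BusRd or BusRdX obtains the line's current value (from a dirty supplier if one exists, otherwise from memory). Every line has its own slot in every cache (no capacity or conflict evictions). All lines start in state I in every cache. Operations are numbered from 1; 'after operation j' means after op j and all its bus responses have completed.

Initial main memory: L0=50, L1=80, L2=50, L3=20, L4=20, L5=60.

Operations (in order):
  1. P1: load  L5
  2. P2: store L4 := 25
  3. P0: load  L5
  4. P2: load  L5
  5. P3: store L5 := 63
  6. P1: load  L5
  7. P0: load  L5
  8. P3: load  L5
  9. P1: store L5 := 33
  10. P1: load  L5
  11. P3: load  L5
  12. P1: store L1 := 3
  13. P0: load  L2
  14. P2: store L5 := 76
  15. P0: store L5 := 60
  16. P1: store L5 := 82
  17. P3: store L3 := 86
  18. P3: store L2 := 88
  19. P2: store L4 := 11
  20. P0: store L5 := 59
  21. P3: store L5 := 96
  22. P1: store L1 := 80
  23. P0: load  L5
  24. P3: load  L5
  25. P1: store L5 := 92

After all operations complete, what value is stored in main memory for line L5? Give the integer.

memory[L5] = 96

step 1: P1: load  L5  ⟶  ISII  (L5)  txn=BusRd  M[L5]=60
step 2: P2: store L4 := 25  ⟶  IIMI  (L4)  txn=BusRdX  M[L4]=20
step 3: P0: load  L5  ⟶  SSII  (L5)  txn=BusRd  M[L5]=60
step 4: P2: load  L5  ⟶  SSSI  (L5)  txn=BusRd  M[L5]=60
step 5: P3: store L5 := 63  ⟶  IIIM  (L5)  txn=BusRdX  M[L5]=60
step 6: P1: load  L5  ⟶  ISIS  (L5)  txn=BusRd+Flush  M[L5]=63
step 7: P0: load  L5  ⟶  SSIS  (L5)  txn=BusRd  M[L5]=63
step 8: P3: load  L5  ⟶  SSIS  (L5)  txn=∅  M[L5]=63
step 9: P1: store L5 := 33  ⟶  IMII  (L5)  txn=BusRdX  M[L5]=63
step 10: P1: load  L5  ⟶  IMII  (L5)  txn=∅  M[L5]=63
step 11: P3: load  L5  ⟶  ISIS  (L5)  txn=BusRd+Flush  M[L5]=33
step 12: P1: store L1 := 3  ⟶  IMII  (L1)  txn=BusRdX  M[L1]=80
step 13: P0: load  L2  ⟶  SIII  (L2)  txn=BusRd  M[L2]=50
step 14: P2: store L5 := 76  ⟶  IIMI  (L5)  txn=BusRdX  M[L5]=33
step 15: P0: store L5 := 60  ⟶  MIII  (L5)  txn=BusRdX+Flush  M[L5]=76
step 16: P1: store L5 := 82  ⟶  IMII  (L5)  txn=BusRdX+Flush  M[L5]=60
step 17: P3: store L3 := 86  ⟶  IIIM  (L3)  txn=BusRdX  M[L3]=20
step 18: P3: store L2 := 88  ⟶  IIIM  (L2)  txn=BusRdX  M[L2]=50
step 19: P2: store L4 := 11  ⟶  IIMI  (L4)  txn=∅  M[L4]=20
step 20: P0: store L5 := 59  ⟶  MIII  (L5)  txn=BusRdX+Flush  M[L5]=82
step 21: P3: store L5 := 96  ⟶  IIIM  (L5)  txn=BusRdX+Flush  M[L5]=59
step 22: P1: store L1 := 80  ⟶  IMII  (L1)  txn=∅  M[L1]=80
step 23: P0: load  L5  ⟶  SIIS  (L5)  txn=BusRd+Flush  M[L5]=96
step 24: P3: load  L5  ⟶  SIIS  (L5)  txn=∅  M[L5]=96
step 25: P1: store L5 := 92  ⟶  IMII  (L5)  txn=BusRdX  M[L5]=96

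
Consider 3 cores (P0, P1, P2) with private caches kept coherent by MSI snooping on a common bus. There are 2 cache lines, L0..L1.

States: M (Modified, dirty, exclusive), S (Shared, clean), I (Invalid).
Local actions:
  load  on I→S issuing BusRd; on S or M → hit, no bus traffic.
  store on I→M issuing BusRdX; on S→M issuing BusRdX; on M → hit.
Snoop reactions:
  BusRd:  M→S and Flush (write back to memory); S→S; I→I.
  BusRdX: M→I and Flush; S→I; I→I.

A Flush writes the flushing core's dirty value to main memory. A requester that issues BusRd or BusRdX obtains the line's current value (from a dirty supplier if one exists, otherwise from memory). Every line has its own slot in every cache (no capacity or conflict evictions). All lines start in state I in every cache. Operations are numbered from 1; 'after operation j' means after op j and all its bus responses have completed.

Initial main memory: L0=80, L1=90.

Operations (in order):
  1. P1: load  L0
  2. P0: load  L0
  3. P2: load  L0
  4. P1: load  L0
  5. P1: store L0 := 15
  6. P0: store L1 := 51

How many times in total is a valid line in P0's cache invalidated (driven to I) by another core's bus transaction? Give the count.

1. P1: load  L0  bus=[BusRd]  L0: P0=I P1=S P2=I  mem[L0]=80
2. P0: load  L0  bus=[BusRd]  L0: P0=S P1=S P2=I  mem[L0]=80
3. P2: load  L0  bus=[BusRd]  L0: P0=S P1=S P2=S  mem[L0]=80
4. P1: load  L0  bus=[-]  L0: P0=S P1=S P2=S  mem[L0]=80
5. P1: store L0 := 15  bus=[BusRdX]  L0: P0=I P1=M P2=I  mem[L0]=80
6. P0: store L1 := 51  bus=[BusRdX]  L1: P0=M P1=I P2=I  mem[L1]=90

invalidations = 1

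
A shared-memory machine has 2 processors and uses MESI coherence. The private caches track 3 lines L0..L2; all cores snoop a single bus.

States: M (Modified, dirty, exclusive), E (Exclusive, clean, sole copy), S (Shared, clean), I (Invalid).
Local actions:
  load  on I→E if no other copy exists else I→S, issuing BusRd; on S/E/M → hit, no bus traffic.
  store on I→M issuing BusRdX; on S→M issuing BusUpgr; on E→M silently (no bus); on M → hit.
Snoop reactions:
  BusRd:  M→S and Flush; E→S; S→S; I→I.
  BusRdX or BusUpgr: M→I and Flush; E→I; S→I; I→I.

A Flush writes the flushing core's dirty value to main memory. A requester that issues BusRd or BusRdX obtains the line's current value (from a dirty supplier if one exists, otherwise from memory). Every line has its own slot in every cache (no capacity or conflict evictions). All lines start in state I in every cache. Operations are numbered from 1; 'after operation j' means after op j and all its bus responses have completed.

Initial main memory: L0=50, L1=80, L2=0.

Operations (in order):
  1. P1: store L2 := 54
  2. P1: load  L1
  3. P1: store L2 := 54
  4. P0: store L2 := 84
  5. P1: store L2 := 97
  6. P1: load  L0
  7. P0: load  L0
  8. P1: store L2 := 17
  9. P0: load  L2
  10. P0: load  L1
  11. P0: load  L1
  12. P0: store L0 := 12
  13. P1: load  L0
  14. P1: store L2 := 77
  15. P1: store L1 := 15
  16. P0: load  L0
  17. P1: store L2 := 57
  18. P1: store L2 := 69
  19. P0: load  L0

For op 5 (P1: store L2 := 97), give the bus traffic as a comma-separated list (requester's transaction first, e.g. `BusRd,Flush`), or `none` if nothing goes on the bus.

bus = BusRdX,Flush

[1] P1: store L2 := 54 | P0:I, P1:M(54) | bus: BusRdX
[2] P1: load  L1 | P0:I, P1:E(80) | bus: BusRd
[3] P1: store L2 := 54 | P0:I, P1:M(54) | bus: none
[4] P0: store L2 := 84 | P0:M(84), P1:I | bus: BusRdX,Flush
[5] P1: store L2 := 97 | P0:I, P1:M(97) | bus: BusRdX,Flush
[6] P1: load  L0 | P0:I, P1:E(50) | bus: BusRd
[7] P0: load  L0 | P0:S(50), P1:S(50) | bus: BusRd
[8] P1: store L2 := 17 | P0:I, P1:M(17) | bus: none
[9] P0: load  L2 | P0:S(17), P1:S(17) | bus: BusRd,Flush
[10] P0: load  L1 | P0:S(80), P1:S(80) | bus: BusRd
[11] P0: load  L1 | P0:S(80), P1:S(80) | bus: none
[12] P0: store L0 := 12 | P0:M(12), P1:I | bus: BusUpgr
[13] P1: load  L0 | P0:S(12), P1:S(12) | bus: BusRd,Flush
[14] P1: store L2 := 77 | P0:I, P1:M(77) | bus: BusUpgr
[15] P1: store L1 := 15 | P0:I, P1:M(15) | bus: BusUpgr
[16] P0: load  L0 | P0:S(12), P1:S(12) | bus: none
[17] P1: store L2 := 57 | P0:I, P1:M(57) | bus: none
[18] P1: store L2 := 69 | P0:I, P1:M(69) | bus: none
[19] P0: load  L0 | P0:S(12), P1:S(12) | bus: none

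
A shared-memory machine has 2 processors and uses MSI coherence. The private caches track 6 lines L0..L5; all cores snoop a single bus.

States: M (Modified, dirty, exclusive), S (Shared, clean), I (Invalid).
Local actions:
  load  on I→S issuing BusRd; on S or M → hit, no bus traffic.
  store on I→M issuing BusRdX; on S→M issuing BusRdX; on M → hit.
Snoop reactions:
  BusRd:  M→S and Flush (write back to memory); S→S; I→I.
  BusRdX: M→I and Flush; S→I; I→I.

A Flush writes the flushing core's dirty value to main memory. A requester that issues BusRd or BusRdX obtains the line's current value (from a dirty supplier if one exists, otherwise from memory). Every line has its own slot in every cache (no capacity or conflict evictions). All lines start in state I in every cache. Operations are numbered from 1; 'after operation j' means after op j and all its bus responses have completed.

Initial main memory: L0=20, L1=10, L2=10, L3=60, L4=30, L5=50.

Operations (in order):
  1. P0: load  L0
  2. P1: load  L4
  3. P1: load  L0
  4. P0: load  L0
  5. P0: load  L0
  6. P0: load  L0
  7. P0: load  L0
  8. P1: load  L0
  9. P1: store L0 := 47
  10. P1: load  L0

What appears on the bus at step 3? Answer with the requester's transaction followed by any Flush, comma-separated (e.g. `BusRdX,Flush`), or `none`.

[1] P0: load  L0 | P0:S(20), P1:I | bus: BusRd
[2] P1: load  L4 | P0:I, P1:S(30) | bus: BusRd
[3] P1: load  L0 | P0:S(20), P1:S(20) | bus: BusRd
[4] P0: load  L0 | P0:S(20), P1:S(20) | bus: none
[5] P0: load  L0 | P0:S(20), P1:S(20) | bus: none
[6] P0: load  L0 | P0:S(20), P1:S(20) | bus: none
[7] P0: load  L0 | P0:S(20), P1:S(20) | bus: none
[8] P1: load  L0 | P0:S(20), P1:S(20) | bus: none
[9] P1: store L0 := 47 | P0:I, P1:M(47) | bus: BusRdX
[10] P1: load  L0 | P0:I, P1:M(47) | bus: none

bus = BusRd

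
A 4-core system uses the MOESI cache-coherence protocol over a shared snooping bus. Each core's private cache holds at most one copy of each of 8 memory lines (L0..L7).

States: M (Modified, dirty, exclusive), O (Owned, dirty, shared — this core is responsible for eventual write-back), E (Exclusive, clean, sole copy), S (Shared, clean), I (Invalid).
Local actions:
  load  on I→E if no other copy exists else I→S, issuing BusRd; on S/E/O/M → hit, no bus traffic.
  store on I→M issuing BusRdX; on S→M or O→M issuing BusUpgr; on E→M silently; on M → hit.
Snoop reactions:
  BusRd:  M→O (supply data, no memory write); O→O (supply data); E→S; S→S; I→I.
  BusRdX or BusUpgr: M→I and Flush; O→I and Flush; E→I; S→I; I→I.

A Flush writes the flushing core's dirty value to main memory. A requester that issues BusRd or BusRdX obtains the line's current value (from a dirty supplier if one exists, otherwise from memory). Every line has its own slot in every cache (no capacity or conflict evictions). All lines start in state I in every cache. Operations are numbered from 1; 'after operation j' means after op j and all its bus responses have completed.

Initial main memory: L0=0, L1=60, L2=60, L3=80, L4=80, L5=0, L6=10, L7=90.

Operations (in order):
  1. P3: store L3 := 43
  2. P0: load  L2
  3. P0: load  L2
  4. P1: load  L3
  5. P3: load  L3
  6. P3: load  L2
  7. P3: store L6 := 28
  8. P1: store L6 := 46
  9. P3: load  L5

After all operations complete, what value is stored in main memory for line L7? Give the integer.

1. P3: store L3 := 43  bus=[BusRdX]  L3: P0=I P1=I P2=I P3=M  mem[L3]=80
2. P0: load  L2  bus=[BusRd]  L2: P0=E P1=I P2=I P3=I  mem[L2]=60
3. P0: load  L2  bus=[-]  L2: P0=E P1=I P2=I P3=I  mem[L2]=60
4. P1: load  L3  bus=[BusRd]  L3: P0=I P1=S P2=I P3=O  mem[L3]=80
5. P3: load  L3  bus=[-]  L3: P0=I P1=S P2=I P3=O  mem[L3]=80
6. P3: load  L2  bus=[BusRd]  L2: P0=S P1=I P2=I P3=S  mem[L2]=60
7. P3: store L6 := 28  bus=[BusRdX]  L6: P0=I P1=I P2=I P3=M  mem[L6]=10
8. P1: store L6 := 46  bus=[BusRdX,Flush]  L6: P0=I P1=M P2=I P3=I  mem[L6]=28
9. P3: load  L5  bus=[BusRd]  L5: P0=I P1=I P2=I P3=E  mem[L5]=0

memory[L7] = 90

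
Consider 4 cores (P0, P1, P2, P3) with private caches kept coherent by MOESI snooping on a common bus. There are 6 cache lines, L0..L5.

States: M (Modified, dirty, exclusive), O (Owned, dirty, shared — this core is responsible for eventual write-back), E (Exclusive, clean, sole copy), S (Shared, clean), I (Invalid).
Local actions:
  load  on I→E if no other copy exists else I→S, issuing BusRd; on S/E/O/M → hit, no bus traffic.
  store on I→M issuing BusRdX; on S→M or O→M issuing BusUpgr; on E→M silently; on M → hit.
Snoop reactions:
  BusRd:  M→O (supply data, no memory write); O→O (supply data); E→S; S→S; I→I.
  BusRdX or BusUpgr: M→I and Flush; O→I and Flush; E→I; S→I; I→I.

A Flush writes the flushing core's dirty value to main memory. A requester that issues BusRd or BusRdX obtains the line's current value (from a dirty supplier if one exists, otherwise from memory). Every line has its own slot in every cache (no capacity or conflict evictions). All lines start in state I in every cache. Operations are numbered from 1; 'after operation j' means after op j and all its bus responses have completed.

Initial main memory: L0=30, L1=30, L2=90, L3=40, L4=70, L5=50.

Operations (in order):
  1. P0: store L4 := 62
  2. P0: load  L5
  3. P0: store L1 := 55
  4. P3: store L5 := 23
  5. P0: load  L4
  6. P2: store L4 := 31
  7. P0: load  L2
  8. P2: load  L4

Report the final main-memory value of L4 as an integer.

memory[L4] = 62

step 1: P0: store L4 := 62  ⟶  MIII  (L4)  txn=BusRdX  M[L4]=70
step 2: P0: load  L5  ⟶  EIII  (L5)  txn=BusRd  M[L5]=50
step 3: P0: store L1 := 55  ⟶  MIII  (L1)  txn=BusRdX  M[L1]=30
step 4: P3: store L5 := 23  ⟶  IIIM  (L5)  txn=BusRdX  M[L5]=50
step 5: P0: load  L4  ⟶  MIII  (L4)  txn=∅  M[L4]=70
step 6: P2: store L4 := 31  ⟶  IIMI  (L4)  txn=BusRdX+Flush  M[L4]=62
step 7: P0: load  L2  ⟶  EIII  (L2)  txn=BusRd  M[L2]=90
step 8: P2: load  L4  ⟶  IIMI  (L4)  txn=∅  M[L4]=62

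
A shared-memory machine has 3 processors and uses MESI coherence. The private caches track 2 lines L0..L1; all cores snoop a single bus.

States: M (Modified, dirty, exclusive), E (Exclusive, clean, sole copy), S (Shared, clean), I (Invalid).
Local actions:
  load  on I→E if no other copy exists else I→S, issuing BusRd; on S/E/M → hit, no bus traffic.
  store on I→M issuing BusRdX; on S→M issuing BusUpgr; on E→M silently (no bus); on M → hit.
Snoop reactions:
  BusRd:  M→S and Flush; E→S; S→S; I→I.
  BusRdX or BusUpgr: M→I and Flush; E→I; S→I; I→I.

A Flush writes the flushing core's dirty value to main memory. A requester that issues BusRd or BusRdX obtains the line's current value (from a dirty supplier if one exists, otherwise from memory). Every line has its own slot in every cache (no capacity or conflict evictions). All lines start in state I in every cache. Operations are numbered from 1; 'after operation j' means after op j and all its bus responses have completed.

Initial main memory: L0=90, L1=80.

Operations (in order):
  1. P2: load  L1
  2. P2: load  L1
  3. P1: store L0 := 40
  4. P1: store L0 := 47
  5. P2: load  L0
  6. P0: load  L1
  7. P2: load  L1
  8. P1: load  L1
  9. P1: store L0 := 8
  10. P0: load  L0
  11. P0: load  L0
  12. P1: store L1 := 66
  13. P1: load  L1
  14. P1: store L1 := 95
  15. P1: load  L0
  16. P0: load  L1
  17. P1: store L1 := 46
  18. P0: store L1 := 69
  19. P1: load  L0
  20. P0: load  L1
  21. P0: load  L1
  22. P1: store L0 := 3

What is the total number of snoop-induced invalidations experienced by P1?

step 1: P2: load  L1  ⟶  IIE  (L1)  txn=BusRd  M[L1]=80
step 2: P2: load  L1  ⟶  IIE  (L1)  txn=∅  M[L1]=80
step 3: P1: store L0 := 40  ⟶  IMI  (L0)  txn=BusRdX  M[L0]=90
step 4: P1: store L0 := 47  ⟶  IMI  (L0)  txn=∅  M[L0]=90
step 5: P2: load  L0  ⟶  ISS  (L0)  txn=BusRd+Flush  M[L0]=47
step 6: P0: load  L1  ⟶  SIS  (L1)  txn=BusRd  M[L1]=80
step 7: P2: load  L1  ⟶  SIS  (L1)  txn=∅  M[L1]=80
step 8: P1: load  L1  ⟶  SSS  (L1)  txn=BusRd  M[L1]=80
step 9: P1: store L0 := 8  ⟶  IMI  (L0)  txn=BusUpgr  M[L0]=47
step 10: P0: load  L0  ⟶  SSI  (L0)  txn=BusRd+Flush  M[L0]=8
step 11: P0: load  L0  ⟶  SSI  (L0)  txn=∅  M[L0]=8
step 12: P1: store L1 := 66  ⟶  IMI  (L1)  txn=BusUpgr  M[L1]=80
step 13: P1: load  L1  ⟶  IMI  (L1)  txn=∅  M[L1]=80
step 14: P1: store L1 := 95  ⟶  IMI  (L1)  txn=∅  M[L1]=80
step 15: P1: load  L0  ⟶  SSI  (L0)  txn=∅  M[L0]=8
step 16: P0: load  L1  ⟶  SSI  (L1)  txn=BusRd+Flush  M[L1]=95
step 17: P1: store L1 := 46  ⟶  IMI  (L1)  txn=BusUpgr  M[L1]=95
step 18: P0: store L1 := 69  ⟶  MII  (L1)  txn=BusRdX+Flush  M[L1]=46
step 19: P1: load  L0  ⟶  SSI  (L0)  txn=∅  M[L0]=8
step 20: P0: load  L1  ⟶  MII  (L1)  txn=∅  M[L1]=46
step 21: P0: load  L1  ⟶  MII  (L1)  txn=∅  M[L1]=46
step 22: P1: store L0 := 3  ⟶  IMI  (L0)  txn=BusUpgr  M[L0]=8

invalidations = 1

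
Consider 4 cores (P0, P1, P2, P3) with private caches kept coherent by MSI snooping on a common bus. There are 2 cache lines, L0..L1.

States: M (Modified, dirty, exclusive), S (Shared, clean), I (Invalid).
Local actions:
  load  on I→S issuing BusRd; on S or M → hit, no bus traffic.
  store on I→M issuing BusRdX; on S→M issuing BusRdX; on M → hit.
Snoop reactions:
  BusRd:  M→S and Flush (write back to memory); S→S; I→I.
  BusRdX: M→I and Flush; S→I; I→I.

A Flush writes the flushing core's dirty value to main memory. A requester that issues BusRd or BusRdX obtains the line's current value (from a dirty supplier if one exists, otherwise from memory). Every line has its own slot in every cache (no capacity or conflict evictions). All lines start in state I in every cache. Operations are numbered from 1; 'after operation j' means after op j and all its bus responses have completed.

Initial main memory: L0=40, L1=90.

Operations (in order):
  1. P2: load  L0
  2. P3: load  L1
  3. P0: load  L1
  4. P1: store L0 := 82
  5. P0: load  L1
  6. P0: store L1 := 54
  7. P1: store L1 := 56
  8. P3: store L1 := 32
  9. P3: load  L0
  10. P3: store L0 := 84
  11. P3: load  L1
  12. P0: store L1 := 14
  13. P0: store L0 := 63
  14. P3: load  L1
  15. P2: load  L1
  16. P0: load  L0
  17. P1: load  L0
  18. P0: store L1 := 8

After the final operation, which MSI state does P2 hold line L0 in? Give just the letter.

  op1 P2: load  L0 → I/I/S/I on L0; bus BusRd; mem=40
  op2 P3: load  L1 → I/I/I/S on L1; bus BusRd; mem=90
  op3 P0: load  L1 → S/I/I/S on L1; bus BusRd; mem=90
  op4 P1: store L0 := 82 → I/M/I/I on L0; bus BusRdX; mem=40
  op5 P0: load  L1 → S/I/I/S on L1; bus (none); mem=90
  op6 P0: store L1 := 54 → M/I/I/I on L1; bus BusRdX; mem=90
  op7 P1: store L1 := 56 → I/M/I/I on L1; bus BusRdX Flush; mem=54
  op8 P3: store L1 := 32 → I/I/I/M on L1; bus BusRdX Flush; mem=56
  op9 P3: load  L0 → I/S/I/S on L0; bus BusRd Flush; mem=82
  op10 P3: store L0 := 84 → I/I/I/M on L0; bus BusRdX; mem=82
  op11 P3: load  L1 → I/I/I/M on L1; bus (none); mem=56
  op12 P0: store L1 := 14 → M/I/I/I on L1; bus BusRdX Flush; mem=32
  op13 P0: store L0 := 63 → M/I/I/I on L0; bus BusRdX Flush; mem=84
  op14 P3: load  L1 → S/I/I/S on L1; bus BusRd Flush; mem=14
  op15 P2: load  L1 → S/I/S/S on L1; bus BusRd; mem=14
  op16 P0: load  L0 → M/I/I/I on L0; bus (none); mem=84
  op17 P1: load  L0 → S/S/I/I on L0; bus BusRd Flush; mem=63
  op18 P0: store L1 := 8 → M/I/I/I on L1; bus BusRdX; mem=14

state = I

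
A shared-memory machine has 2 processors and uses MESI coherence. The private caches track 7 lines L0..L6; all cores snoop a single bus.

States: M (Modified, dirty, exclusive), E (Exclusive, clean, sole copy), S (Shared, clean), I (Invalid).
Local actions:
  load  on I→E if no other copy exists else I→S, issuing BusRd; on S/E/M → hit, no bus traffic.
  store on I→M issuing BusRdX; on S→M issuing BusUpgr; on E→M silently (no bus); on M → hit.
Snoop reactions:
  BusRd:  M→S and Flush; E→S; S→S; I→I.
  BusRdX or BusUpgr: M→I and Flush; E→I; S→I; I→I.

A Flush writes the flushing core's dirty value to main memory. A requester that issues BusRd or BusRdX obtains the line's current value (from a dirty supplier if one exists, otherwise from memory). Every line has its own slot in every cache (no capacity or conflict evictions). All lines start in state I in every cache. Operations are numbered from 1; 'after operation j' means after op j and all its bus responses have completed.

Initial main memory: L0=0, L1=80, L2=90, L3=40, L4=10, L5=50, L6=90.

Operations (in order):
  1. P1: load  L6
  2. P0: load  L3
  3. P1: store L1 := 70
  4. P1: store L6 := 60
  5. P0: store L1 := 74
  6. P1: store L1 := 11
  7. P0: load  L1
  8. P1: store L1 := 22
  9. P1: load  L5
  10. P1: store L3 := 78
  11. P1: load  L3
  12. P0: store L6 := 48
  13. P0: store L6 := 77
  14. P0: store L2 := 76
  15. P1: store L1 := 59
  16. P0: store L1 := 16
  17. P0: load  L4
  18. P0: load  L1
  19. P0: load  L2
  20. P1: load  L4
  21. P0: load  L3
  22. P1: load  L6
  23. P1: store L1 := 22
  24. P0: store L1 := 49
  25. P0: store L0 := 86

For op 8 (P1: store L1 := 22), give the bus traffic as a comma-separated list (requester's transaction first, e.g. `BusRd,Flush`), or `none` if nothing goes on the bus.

bus = BusUpgr

  op1 P1: load  L6 → I/E on L6; bus BusRd; mem=90
  op2 P0: load  L3 → E/I on L3; bus BusRd; mem=40
  op3 P1: store L1 := 70 → I/M on L1; bus BusRdX; mem=80
  op4 P1: store L6 := 60 → I/M on L6; bus (none); mem=90
  op5 P0: store L1 := 74 → M/I on L1; bus BusRdX Flush; mem=70
  op6 P1: store L1 := 11 → I/M on L1; bus BusRdX Flush; mem=74
  op7 P0: load  L1 → S/S on L1; bus BusRd Flush; mem=11
  op8 P1: store L1 := 22 → I/M on L1; bus BusUpgr; mem=11
  op9 P1: load  L5 → I/E on L5; bus BusRd; mem=50
  op10 P1: store L3 := 78 → I/M on L3; bus BusRdX; mem=40
  op11 P1: load  L3 → I/M on L3; bus (none); mem=40
  op12 P0: store L6 := 48 → M/I on L6; bus BusRdX Flush; mem=60
  op13 P0: store L6 := 77 → M/I on L6; bus (none); mem=60
  op14 P0: store L2 := 76 → M/I on L2; bus BusRdX; mem=90
  op15 P1: store L1 := 59 → I/M on L1; bus (none); mem=11
  op16 P0: store L1 := 16 → M/I on L1; bus BusRdX Flush; mem=59
  op17 P0: load  L4 → E/I on L4; bus BusRd; mem=10
  op18 P0: load  L1 → M/I on L1; bus (none); mem=59
  op19 P0: load  L2 → M/I on L2; bus (none); mem=90
  op20 P1: load  L4 → S/S on L4; bus BusRd; mem=10
  op21 P0: load  L3 → S/S on L3; bus BusRd Flush; mem=78
  op22 P1: load  L6 → S/S on L6; bus BusRd Flush; mem=77
  op23 P1: store L1 := 22 → I/M on L1; bus BusRdX Flush; mem=16
  op24 P0: store L1 := 49 → M/I on L1; bus BusRdX Flush; mem=22
  op25 P0: store L0 := 86 → M/I on L0; bus BusRdX; mem=0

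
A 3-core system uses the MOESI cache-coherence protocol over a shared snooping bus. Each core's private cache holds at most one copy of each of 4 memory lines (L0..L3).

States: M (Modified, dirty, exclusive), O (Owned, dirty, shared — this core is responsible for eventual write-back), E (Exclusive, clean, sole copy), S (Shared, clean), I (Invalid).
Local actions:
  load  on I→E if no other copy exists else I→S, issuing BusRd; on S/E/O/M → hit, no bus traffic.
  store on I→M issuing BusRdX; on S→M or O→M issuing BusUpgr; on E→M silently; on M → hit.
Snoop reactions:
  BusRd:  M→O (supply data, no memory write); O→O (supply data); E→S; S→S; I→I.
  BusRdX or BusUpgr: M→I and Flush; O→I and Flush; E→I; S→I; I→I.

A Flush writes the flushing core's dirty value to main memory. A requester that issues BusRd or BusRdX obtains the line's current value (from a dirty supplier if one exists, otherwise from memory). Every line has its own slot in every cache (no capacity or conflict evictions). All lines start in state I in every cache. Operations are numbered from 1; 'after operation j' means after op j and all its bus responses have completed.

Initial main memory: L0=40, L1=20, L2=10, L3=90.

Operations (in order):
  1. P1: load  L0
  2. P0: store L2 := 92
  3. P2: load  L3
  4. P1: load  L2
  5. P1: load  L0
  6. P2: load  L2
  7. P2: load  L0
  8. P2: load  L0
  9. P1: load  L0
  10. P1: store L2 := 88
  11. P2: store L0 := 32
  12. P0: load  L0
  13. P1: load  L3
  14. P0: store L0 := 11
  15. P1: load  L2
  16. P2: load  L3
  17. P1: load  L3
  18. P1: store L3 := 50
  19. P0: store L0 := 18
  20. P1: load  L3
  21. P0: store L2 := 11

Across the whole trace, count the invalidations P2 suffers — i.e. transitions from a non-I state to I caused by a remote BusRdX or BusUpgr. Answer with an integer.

[1] P1: load  L0 | P0:I, P1:E(40), P2:I | bus: BusRd
[2] P0: store L2 := 92 | P0:M(92), P1:I, P2:I | bus: BusRdX
[3] P2: load  L3 | P0:I, P1:I, P2:E(90) | bus: BusRd
[4] P1: load  L2 | P0:O(92), P1:S(92), P2:I | bus: BusRd
[5] P1: load  L0 | P0:I, P1:E(40), P2:I | bus: none
[6] P2: load  L2 | P0:O(92), P1:S(92), P2:S(92) | bus: BusRd
[7] P2: load  L0 | P0:I, P1:S(40), P2:S(40) | bus: BusRd
[8] P2: load  L0 | P0:I, P1:S(40), P2:S(40) | bus: none
[9] P1: load  L0 | P0:I, P1:S(40), P2:S(40) | bus: none
[10] P1: store L2 := 88 | P0:I, P1:M(88), P2:I | bus: BusUpgr,Flush
[11] P2: store L0 := 32 | P0:I, P1:I, P2:M(32) | bus: BusUpgr
[12] P0: load  L0 | P0:S(32), P1:I, P2:O(32) | bus: BusRd
[13] P1: load  L3 | P0:I, P1:S(90), P2:S(90) | bus: BusRd
[14] P0: store L0 := 11 | P0:M(11), P1:I, P2:I | bus: BusUpgr,Flush
[15] P1: load  L2 | P0:I, P1:M(88), P2:I | bus: none
[16] P2: load  L3 | P0:I, P1:S(90), P2:S(90) | bus: none
[17] P1: load  L3 | P0:I, P1:S(90), P2:S(90) | bus: none
[18] P1: store L3 := 50 | P0:I, P1:M(50), P2:I | bus: BusUpgr
[19] P0: store L0 := 18 | P0:M(18), P1:I, P2:I | bus: none
[20] P1: load  L3 | P0:I, P1:M(50), P2:I | bus: none
[21] P0: store L2 := 11 | P0:M(11), P1:I, P2:I | bus: BusRdX,Flush

invalidations = 3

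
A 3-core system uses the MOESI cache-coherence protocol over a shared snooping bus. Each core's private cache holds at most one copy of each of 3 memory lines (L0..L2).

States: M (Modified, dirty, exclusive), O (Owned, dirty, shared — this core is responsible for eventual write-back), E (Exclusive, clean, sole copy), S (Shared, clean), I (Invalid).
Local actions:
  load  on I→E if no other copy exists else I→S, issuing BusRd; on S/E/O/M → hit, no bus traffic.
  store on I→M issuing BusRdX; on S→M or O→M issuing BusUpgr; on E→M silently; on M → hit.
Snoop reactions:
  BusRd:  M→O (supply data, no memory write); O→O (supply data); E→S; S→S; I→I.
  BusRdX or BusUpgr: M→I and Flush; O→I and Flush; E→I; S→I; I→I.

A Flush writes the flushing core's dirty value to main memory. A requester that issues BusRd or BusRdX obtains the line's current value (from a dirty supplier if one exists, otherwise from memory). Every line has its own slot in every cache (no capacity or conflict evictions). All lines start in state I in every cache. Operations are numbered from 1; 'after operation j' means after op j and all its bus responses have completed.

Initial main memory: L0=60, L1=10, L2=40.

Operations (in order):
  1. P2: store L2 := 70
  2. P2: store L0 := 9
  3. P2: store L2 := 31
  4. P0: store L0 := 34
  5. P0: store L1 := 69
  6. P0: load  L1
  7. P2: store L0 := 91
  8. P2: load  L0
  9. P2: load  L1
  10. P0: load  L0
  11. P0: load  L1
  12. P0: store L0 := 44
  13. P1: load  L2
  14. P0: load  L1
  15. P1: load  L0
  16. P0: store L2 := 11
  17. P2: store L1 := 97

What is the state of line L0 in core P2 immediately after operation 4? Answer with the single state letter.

  op1 P2: store L2 := 70 → I/I/M on L2; bus BusRdX; mem=40
  op2 P2: store L0 := 9 → I/I/M on L0; bus BusRdX; mem=60
  op3 P2: store L2 := 31 → I/I/M on L2; bus (none); mem=40
  op4 P0: store L0 := 34 → M/I/I on L0; bus BusRdX Flush; mem=9
  op5 P0: store L1 := 69 → M/I/I on L1; bus BusRdX; mem=10
  op6 P0: load  L1 → M/I/I on L1; bus (none); mem=10
  op7 P2: store L0 := 91 → I/I/M on L0; bus BusRdX Flush; mem=34
  op8 P2: load  L0 → I/I/M on L0; bus (none); mem=34
  op9 P2: load  L1 → O/I/S on L1; bus BusRd; mem=10
  op10 P0: load  L0 → S/I/O on L0; bus BusRd; mem=34
  op11 P0: load  L1 → O/I/S on L1; bus (none); mem=10
  op12 P0: store L0 := 44 → M/I/I on L0; bus BusUpgr Flush; mem=91
  op13 P1: load  L2 → I/S/O on L2; bus BusRd; mem=40
  op14 P0: load  L1 → O/I/S on L1; bus (none); mem=10
  op15 P1: load  L0 → O/S/I on L0; bus BusRd; mem=91
  op16 P0: store L2 := 11 → M/I/I on L2; bus BusRdX Flush; mem=31
  op17 P2: store L1 := 97 → I/I/M on L1; bus BusUpgr Flush; mem=69

state = I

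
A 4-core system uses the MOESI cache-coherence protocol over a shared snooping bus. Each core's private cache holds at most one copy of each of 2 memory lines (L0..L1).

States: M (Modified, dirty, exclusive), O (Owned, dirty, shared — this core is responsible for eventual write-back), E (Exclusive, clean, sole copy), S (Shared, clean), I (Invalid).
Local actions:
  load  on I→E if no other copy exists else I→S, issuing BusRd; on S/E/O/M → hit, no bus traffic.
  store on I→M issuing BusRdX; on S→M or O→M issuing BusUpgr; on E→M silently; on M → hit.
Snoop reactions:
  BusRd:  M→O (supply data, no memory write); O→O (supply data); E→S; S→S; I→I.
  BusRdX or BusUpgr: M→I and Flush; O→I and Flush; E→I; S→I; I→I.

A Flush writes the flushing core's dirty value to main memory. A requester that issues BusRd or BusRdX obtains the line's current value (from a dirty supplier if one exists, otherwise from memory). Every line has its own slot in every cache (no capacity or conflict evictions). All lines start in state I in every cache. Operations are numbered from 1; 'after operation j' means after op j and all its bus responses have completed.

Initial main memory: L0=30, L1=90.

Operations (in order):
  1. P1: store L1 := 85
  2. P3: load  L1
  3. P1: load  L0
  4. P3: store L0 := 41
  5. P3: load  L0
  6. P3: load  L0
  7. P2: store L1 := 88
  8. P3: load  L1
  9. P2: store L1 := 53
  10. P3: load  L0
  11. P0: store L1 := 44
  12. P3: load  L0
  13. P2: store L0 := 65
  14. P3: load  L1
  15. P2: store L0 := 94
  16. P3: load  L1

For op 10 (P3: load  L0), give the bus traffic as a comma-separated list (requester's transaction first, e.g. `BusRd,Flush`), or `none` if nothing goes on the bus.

1. P1: store L1 := 85  bus=[BusRdX]  L1: P0=I P1=M P2=I P3=I  mem[L1]=90
2. P3: load  L1  bus=[BusRd]  L1: P0=I P1=O P2=I P3=S  mem[L1]=90
3. P1: load  L0  bus=[BusRd]  L0: P0=I P1=E P2=I P3=I  mem[L0]=30
4. P3: store L0 := 41  bus=[BusRdX]  L0: P0=I P1=I P2=I P3=M  mem[L0]=30
5. P3: load  L0  bus=[-]  L0: P0=I P1=I P2=I P3=M  mem[L0]=30
6. P3: load  L0  bus=[-]  L0: P0=I P1=I P2=I P3=M  mem[L0]=30
7. P2: store L1 := 88  bus=[BusRdX,Flush]  L1: P0=I P1=I P2=M P3=I  mem[L1]=85
8. P3: load  L1  bus=[BusRd]  L1: P0=I P1=I P2=O P3=S  mem[L1]=85
9. P2: store L1 := 53  bus=[BusUpgr]  L1: P0=I P1=I P2=M P3=I  mem[L1]=85
10. P3: load  L0  bus=[-]  L0: P0=I P1=I P2=I P3=M  mem[L0]=30
11. P0: store L1 := 44  bus=[BusRdX,Flush]  L1: P0=M P1=I P2=I P3=I  mem[L1]=53
12. P3: load  L0  bus=[-]  L0: P0=I P1=I P2=I P3=M  mem[L0]=30
13. P2: store L0 := 65  bus=[BusRdX,Flush]  L0: P0=I P1=I P2=M P3=I  mem[L0]=41
14. P3: load  L1  bus=[BusRd]  L1: P0=O P1=I P2=I P3=S  mem[L1]=53
15. P2: store L0 := 94  bus=[-]  L0: P0=I P1=I P2=M P3=I  mem[L0]=41
16. P3: load  L1  bus=[-]  L1: P0=O P1=I P2=I P3=S  mem[L1]=53

bus = none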